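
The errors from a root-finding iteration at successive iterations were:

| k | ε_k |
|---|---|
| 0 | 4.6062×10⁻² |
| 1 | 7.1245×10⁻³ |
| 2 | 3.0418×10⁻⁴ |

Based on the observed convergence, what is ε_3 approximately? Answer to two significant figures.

First estimate the order: p ≈ ln(ε_2/ε_1) / ln(ε_1/ε_0) = ln(3.0418×10⁻⁴/7.1245×10⁻³)/ln(7.1245×10⁻³/4.6062×10⁻²) = ln(0.0426949)/ln(0.154672) ≈ 1.6897.
Then ε_3 ≈ ε_2·(ε_2/ε_1)^p = 3.0418×10⁻⁴·(0.0426949)^1.6897 = 3.0418×10⁻⁴·0.00485005 ≈ 1.475e-06.

1.5e-6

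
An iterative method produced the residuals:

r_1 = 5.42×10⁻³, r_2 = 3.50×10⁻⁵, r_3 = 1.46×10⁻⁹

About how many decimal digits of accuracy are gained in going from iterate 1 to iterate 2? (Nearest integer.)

Digits gained ≈ log₁₀(r_1/r_2) = log₁₀(5.42×10⁻³/3.50×10⁻⁵) = log₁₀(154.857) ≈ 2.190.

2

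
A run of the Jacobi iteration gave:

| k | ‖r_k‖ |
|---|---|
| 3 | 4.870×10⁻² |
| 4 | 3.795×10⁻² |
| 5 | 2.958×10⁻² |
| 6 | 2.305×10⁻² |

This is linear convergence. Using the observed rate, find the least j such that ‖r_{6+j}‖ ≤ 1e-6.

Rate ρ ≈ ‖r_6‖/‖r_5‖ = 2.305×10⁻²/2.958×10⁻² = 0.7792.
After j more steps, ‖r_{6+j}‖ ≈ 2.305×10⁻²·ρ^j; need ρ^j ≤ 1e-6/2.305×10⁻² = 4.33839e-05.
j ≥ ln(4.33839e-05)/ln(0.7792) = -10.0454/-0.24949 = 40.264.
So 41 more iterations are needed.

41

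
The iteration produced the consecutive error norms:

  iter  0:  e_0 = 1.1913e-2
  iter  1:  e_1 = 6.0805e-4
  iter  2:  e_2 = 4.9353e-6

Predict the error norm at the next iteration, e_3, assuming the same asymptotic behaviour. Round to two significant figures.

2.0e-9

First estimate the order: p ≈ ln(e_2/e_1) / ln(e_1/e_0) = ln(4.9353e-6/6.0805e-4)/ln(6.0805e-4/1.1913e-2) = ln(0.0081166)/ln(0.0510409) ≈ 1.6180.
Then e_3 ≈ e_2·(e_2/e_1)^p = 4.9353e-6·(0.0081166)^1.6180 = 4.9353e-6·0.00041435 ≈ 2.045e-09.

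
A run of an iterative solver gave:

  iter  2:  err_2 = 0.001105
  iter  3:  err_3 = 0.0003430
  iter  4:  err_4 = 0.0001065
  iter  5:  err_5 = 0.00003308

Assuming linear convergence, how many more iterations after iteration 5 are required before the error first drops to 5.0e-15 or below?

20

Rate ρ ≈ err_5/err_4 = 0.00003308/0.0001065 = 0.3106.
After j more steps, err_{5+j} ≈ 0.00003308·ρ^j; need ρ^j ≤ 5.0e-15/0.00003308 = 1.51149e-10.
j ≥ ln(1.51149e-10)/ln(0.3106) = -22.6128/-1.16925 = 19.340.
So 20 more iterations are needed.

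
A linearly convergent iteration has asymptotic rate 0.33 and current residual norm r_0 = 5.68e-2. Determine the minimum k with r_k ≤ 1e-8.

After k steps, r_k ≈ 5.68e-2·0.33^k.
Need 0.33^k ≤ 1e-8/5.68e-2 = 1.76056e-07.
k ≥ ln(1.76056e-07)/ln(0.33) = -15.5525/-1.10866 = 14.028.
Smallest integer k = 15.

15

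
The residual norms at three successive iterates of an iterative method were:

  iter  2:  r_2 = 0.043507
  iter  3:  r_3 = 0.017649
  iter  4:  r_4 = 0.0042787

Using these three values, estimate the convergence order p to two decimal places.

p ≈ ln(r_4/r_3) / ln(r_3/r_2)
  = ln(0.0042787/0.017649) / ln(0.017649/0.043507)
  = ln(0.242433) / ln(0.405659)
  = -1.41703 / -0.90224 ≈ 1.57057

1.57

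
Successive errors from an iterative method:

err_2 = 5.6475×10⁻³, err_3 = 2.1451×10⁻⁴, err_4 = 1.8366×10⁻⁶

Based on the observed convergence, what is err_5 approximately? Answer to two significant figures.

First estimate the order: p ≈ ln(err_4/err_3) / ln(err_3/err_2) = ln(1.8366×10⁻⁶/2.1451×10⁻⁴)/ln(2.1451×10⁻⁴/5.6475×10⁻³) = ln(0.00856184)/ln(0.0379832) ≈ 1.4555.
Then err_5 ≈ err_4·(err_4/err_3)^p = 1.8366×10⁻⁶·(0.00856184)^1.4555 = 1.8366×10⁻⁶·0.000979155 ≈ 1.798e-09.

1.8e-9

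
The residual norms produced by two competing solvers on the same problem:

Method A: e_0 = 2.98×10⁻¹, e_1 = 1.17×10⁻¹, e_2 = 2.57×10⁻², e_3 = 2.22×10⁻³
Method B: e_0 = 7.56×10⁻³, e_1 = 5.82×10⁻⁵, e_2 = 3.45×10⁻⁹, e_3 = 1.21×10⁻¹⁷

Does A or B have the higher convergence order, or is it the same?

B

Method A: p ≈ ln(2.22×10⁻³/2.57×10⁻²)/ln(2.57×10⁻²/1.17×10⁻¹) ≈ 1.62.
Method B: p ≈ ln(1.21×10⁻¹⁷/3.45×10⁻⁹)/ln(3.45×10⁻⁹/5.82×10⁻⁵) ≈ 2.00.
Method B has the higher order (≈2.0 vs ≈1.6).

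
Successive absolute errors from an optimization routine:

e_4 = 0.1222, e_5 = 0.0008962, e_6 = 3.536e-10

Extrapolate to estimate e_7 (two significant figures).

First estimate the order: p ≈ ln(e_6/e_5) / ln(e_5/e_4) = ln(3.536e-10/0.0008962)/ln(0.0008962/0.1222) = ln(3.94555e-07)/ln(0.00733388) ≈ 3.0000.
Then e_7 ≈ e_6·(e_6/e_5)^p = 3.536e-10·(3.94555e-07)^3.0000 = 3.536e-10·6.14218e-20 ≈ 2.172e-29.

2.2e-29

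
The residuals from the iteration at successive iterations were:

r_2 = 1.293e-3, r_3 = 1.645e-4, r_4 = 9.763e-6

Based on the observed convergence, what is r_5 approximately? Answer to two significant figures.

2.0e-7

First estimate the order: p ≈ ln(r_4/r_3) / ln(r_3/r_2) = ln(9.763e-6/1.645e-4)/ln(1.645e-4/1.293e-3) = ln(0.0593495)/ln(0.127224) ≈ 1.3698.
Then r_5 ≈ r_4·(r_4/r_3)^p = 9.763e-6·(0.0593495)^1.3698 = 9.763e-6·0.0208846 ≈ 2.039e-07.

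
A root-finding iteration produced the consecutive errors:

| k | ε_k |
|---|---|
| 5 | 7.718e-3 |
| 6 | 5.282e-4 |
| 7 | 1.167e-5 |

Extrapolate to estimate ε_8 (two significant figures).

First estimate the order: p ≈ ln(ε_7/ε_6) / ln(ε_6/ε_5) = ln(1.167e-5/5.282e-4)/ln(5.282e-4/7.718e-3) = ln(0.0220939)/ln(0.0684374) ≈ 1.4216.
Then ε_8 ≈ ε_7·(ε_7/ε_6)^p = 1.167e-5·(0.0220939)^1.4216 = 1.167e-5·0.0044281 ≈ 5.168e-08.

5.2e-8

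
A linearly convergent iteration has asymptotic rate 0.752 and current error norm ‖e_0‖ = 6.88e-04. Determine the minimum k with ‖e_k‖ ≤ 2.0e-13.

78

After k steps, ‖e_k‖ ≈ 6.88e-04·0.752^k.
Need 0.752^k ≤ 2.0e-13/6.88e-04 = 2.90698e-10.
k ≥ ln(2.90698e-10)/ln(0.752) = -21.9587/-0.28502 = 77.043.
Smallest integer k = 78.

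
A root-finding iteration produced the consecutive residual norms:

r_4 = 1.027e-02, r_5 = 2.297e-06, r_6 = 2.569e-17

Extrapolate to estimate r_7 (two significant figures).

3.6e-50

First estimate the order: p ≈ ln(r_6/r_5) / ln(r_5/r_4) = ln(2.569e-17/2.297e-06)/ln(2.297e-06/1.027e-02) = ln(1.11842e-11)/ln(0.000223661) ≈ 3.0000.
Then r_7 ≈ r_6·(r_6/r_5)^p = 2.569e-17·(1.11842e-11)^3.0000 = 2.569e-17·1.39899e-33 ≈ 3.594e-50.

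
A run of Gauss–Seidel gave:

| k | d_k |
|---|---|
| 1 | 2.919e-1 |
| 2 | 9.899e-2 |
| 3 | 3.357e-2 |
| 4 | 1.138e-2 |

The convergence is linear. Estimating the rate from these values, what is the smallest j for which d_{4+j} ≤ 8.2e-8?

11

Rate ρ ≈ d_4/d_3 = 1.138e-2/3.357e-2 = 0.3390.
After j more steps, d_{4+j} ≈ 1.138e-2·ρ^j; need ρ^j ≤ 8.2e-8/1.138e-2 = 7.20562e-06.
j ≥ ln(7.20562e-06)/ln(0.3390) = -11.8406/-1.08176 = 10.946.
So 11 more iterations are needed.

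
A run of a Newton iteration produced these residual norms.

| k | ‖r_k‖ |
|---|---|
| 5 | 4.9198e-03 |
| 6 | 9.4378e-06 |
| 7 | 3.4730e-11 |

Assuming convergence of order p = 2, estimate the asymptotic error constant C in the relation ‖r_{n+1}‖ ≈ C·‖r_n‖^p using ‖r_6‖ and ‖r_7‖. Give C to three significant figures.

0.390

C ≈ ‖r_7‖ / ‖r_6‖^2
  = 3.4730e-11 / (9.4378e-06)^2
  = 3.4730e-11 / 8.90721e-11 ≈ 0.38991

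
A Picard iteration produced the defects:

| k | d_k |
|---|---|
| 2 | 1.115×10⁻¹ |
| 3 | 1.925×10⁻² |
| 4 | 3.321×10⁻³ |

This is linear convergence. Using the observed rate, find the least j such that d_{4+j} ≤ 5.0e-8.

7

Rate ρ ≈ d_4/d_3 = 3.321×10⁻³/1.925×10⁻² = 0.1725.
After j more steps, d_{4+j} ≈ 3.321×10⁻³·ρ^j; need ρ^j ≤ 5.0e-8/3.321×10⁻³ = 1.50557e-05.
j ≥ ln(1.50557e-05)/ln(0.1725) = -11.1038/-1.75736 = 6.318.
So 7 more iterations are needed.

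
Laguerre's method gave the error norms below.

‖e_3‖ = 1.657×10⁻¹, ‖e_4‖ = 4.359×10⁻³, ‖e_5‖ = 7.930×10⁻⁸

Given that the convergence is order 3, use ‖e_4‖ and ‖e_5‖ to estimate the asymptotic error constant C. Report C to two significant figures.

C ≈ ‖e_5‖ / ‖e_4‖^3
  = 7.930×10⁻⁸ / (4.359×10⁻³)^3
  = 7.930×10⁻⁸ / 8.28248e-08 ≈ 0.95744

0.96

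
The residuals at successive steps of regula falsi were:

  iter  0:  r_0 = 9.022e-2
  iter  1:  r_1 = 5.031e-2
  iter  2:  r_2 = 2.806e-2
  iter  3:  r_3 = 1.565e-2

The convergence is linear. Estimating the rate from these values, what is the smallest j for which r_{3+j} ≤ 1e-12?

Rate ρ ≈ r_3/r_2 = 1.565e-2/2.806e-2 = 0.5577.
After j more steps, r_{3+j} ≈ 1.565e-2·ρ^j; need ρ^j ≤ 1e-12/1.565e-2 = 6.38978e-11.
j ≥ ln(6.38978e-11)/ln(0.5577) = -23.4737/-0.58393 = 40.200.
So 41 more iterations are needed.

41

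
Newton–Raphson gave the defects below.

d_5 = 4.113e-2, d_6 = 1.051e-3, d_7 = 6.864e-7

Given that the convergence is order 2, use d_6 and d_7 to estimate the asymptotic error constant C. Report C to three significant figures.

C ≈ d_7 / d_6^2
  = 6.864e-7 / (1.051e-3)^2
  = 6.864e-7 / 1.1046e-06 ≈ 0.6214

0.621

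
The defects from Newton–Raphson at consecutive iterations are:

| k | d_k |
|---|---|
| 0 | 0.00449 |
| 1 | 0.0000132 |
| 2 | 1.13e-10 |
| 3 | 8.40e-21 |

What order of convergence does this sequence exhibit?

2

Consecutive ratios: d_3/d_2 = 8.40e-21/1.13e-10 = 7.43363e-11, d_2/d_1 = 1.13e-10/0.0000132 = 8.56061e-06.
p ≈ ln(7.43363e-11)/ln(8.56061e-06) = -23.3224/-11.6683 ≈ 2.00.
So the convergence is quadratic (order 2).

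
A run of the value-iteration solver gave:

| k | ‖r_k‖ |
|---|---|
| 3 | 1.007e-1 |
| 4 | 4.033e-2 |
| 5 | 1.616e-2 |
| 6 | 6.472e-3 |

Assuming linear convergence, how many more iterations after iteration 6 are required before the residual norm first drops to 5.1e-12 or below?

Rate ρ ≈ ‖r_6‖/‖r_5‖ = 6.472e-3/1.616e-2 = 0.4005.
After j more steps, ‖r_{6+j}‖ ≈ 6.472e-3·ρ^j; need ρ^j ≤ 5.1e-12/6.472e-3 = 7.8801e-10.
j ≥ ln(7.8801e-10)/ln(0.4005) = -20.9615/-0.91504 = 22.908.
So 23 more iterations are needed.

23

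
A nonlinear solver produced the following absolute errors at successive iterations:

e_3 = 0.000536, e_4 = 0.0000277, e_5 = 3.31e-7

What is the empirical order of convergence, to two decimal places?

p ≈ ln(e_5/e_4) / ln(e_4/e_3)
  = ln(3.31e-7/0.0000277) / ln(0.0000277/0.000536)
  = ln(0.0119495) / ln(0.0516791)
  = -4.42707 / -2.96270 ≈ 1.49427

1.49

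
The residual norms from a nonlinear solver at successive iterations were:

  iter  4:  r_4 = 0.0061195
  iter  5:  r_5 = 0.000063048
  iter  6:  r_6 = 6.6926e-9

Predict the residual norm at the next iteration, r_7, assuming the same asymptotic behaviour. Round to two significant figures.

First estimate the order: p ≈ ln(r_6/r_5) / ln(r_5/r_4) = ln(6.6926e-9/0.000063048)/ln(0.000063048/0.0061195) = ln(0.000106151)/ln(0.0103028) ≈ 2.0000.
Then r_7 ≈ r_6·(r_6/r_5)^p = 6.6926e-9·(0.000106151)^2.0000 = 6.6926e-9·1.1268e-08 ≈ 7.541e-17.

7.5e-17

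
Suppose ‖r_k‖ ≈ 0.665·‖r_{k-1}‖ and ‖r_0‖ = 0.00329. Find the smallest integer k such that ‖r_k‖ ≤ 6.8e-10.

After k steps, ‖r_k‖ ≈ 0.00329·0.665^k.
Need 0.665^k ≤ 6.8e-10/0.00329 = 2.06687e-07.
k ≥ ln(2.06687e-07)/ln(0.665) = -15.3921/-0.40797 = 37.729.
Smallest integer k = 38.

38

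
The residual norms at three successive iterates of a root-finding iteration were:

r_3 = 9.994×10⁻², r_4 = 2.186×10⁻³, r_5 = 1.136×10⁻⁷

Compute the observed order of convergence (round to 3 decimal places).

2.581

p ≈ ln(r_5/r_4) / ln(r_4/r_3)
  = ln(1.136×10⁻⁷/2.186×10⁻³) / ln(2.186×10⁻³/9.994×10⁻²)
  = ln(5.19671e-05) / ln(0.0218731)
  = -9.864900 / -3.822498 ≈ 2.580747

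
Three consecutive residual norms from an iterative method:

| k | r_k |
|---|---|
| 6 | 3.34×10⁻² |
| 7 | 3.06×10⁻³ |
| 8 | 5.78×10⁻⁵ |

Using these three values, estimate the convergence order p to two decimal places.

p ≈ ln(r_8/r_7) / ln(r_7/r_6)
  = ln(5.78×10⁻⁵/3.06×10⁻³) / ln(3.06×10⁻³/3.34×10⁻²)
  = ln(0.0188889) / ln(0.0916168)
  = -3.96918 / -2.39014 ≈ 1.66065

1.66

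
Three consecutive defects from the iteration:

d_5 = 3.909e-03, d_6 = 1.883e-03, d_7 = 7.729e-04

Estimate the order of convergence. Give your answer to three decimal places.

p ≈ ln(d_7/d_6) / ln(d_6/d_5)
  = ln(7.729e-04/1.883e-03) / ln(1.883e-03/3.909e-03)
  = ln(0.410462) / ln(0.481709)
  = -0.890472 / -0.730415 ≈ 1.219132

1.219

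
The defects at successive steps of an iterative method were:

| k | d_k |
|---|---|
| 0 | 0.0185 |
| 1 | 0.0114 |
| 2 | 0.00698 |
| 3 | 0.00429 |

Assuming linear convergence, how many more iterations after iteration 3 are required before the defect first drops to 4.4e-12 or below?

Rate ρ ≈ d_3/d_2 = 0.00429/0.00698 = 0.6146.
After j more steps, d_{3+j} ≈ 0.00429·ρ^j; need ρ^j ≤ 4.4e-12/0.00429 = 1.02564e-09.
j ≥ ln(1.02564e-09)/ln(0.6146) = -20.6979/-0.48678 = 42.520.
So 43 more iterations are needed.

43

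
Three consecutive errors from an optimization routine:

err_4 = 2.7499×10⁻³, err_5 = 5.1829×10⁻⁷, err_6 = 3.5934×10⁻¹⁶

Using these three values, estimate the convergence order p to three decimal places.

2.459

p ≈ ln(err_6/err_5) / ln(err_5/err_4)
  = ln(3.5934×10⁻¹⁶/5.1829×10⁻⁷) / ln(5.1829×10⁻⁷/2.7499×10⁻³)
  = ln(6.93318e-10) / ln(0.000188476)
  = -21.089532 / -8.576540 ≈ 2.458979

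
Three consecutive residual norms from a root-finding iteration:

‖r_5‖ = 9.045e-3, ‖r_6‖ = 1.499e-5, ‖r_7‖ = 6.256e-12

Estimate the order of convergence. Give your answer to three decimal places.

2.294

p ≈ ln(‖r_7‖/‖r_6‖) / ln(‖r_6‖/‖r_5‖)
  = ln(6.256e-12/1.499e-5) / ln(1.499e-5/9.045e-3)
  = ln(4.17345e-07) / ln(0.00165727)
  = -14.689353 / -6.402584 ≈ 2.294285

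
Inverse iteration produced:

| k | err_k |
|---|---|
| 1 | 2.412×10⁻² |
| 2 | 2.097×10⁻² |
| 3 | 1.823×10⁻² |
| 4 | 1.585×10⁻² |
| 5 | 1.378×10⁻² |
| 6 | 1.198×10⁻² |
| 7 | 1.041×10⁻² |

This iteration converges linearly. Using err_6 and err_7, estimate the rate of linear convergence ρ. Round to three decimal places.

0.869

ρ ≈ err_7/err_6 = 1.041×10⁻²/1.198×10⁻² = 0.86895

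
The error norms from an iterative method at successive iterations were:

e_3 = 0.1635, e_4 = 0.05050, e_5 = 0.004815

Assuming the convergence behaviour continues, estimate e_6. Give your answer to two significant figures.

First estimate the order: p ≈ ln(e_5/e_4) / ln(e_4/e_3) = ln(0.004815/0.05050)/ln(0.05050/0.1635) = ln(0.0953465)/ln(0.308869) ≈ 2.0005.
Then e_6 ≈ e_5·(e_5/e_4)^p = 0.004815·(0.0953465)^2.0005 = 0.004815·0.00908028 ≈ 4.372e-05.

4.4e-5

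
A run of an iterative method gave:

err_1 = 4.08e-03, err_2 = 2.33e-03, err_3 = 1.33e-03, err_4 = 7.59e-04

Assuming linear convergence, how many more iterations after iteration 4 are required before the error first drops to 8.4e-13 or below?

37

Rate ρ ≈ err_4/err_3 = 7.59e-04/1.33e-03 = 0.5707.
After j more steps, err_{4+j} ≈ 7.59e-04·ρ^j; need ρ^j ≤ 8.4e-13/7.59e-04 = 1.10672e-09.
j ≥ ln(1.10672e-09)/ln(0.5707) = -20.6219/-0.56089 = 36.766.
So 37 more iterations are needed.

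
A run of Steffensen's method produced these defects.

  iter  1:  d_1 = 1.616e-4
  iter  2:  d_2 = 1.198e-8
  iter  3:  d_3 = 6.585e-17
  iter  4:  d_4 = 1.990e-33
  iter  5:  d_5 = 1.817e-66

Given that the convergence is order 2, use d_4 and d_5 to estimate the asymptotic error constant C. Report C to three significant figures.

0.459

C ≈ d_5 / d_4^2
  = 1.817e-66 / (1.990e-33)^2
  = 1.817e-66 / 3.9601e-66 ≈ 0.45883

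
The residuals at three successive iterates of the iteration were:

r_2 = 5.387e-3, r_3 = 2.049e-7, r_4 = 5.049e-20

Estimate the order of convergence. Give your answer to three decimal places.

2.853

p ≈ ln(r_4/r_3) / ln(r_3/r_2)
  = ln(5.049e-20/2.049e-7) / ln(2.049e-7/5.387e-3)
  = ln(2.46413e-13) / ln(3.8036e-05)
  = -29.031767 / -10.176977 ≈ 2.852691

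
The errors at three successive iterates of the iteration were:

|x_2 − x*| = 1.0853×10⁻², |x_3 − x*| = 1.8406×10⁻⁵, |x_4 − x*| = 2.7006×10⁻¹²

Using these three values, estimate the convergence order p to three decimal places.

p ≈ ln(|x_4 − x*|/|x_3 − x*|) / ln(|x_3 − x*|/|x_2 − x*|)
  = ln(2.7006×10⁻¹²/1.8406×10⁻⁵) / ln(1.8406×10⁻⁵/1.0853×10⁻²)
  = ln(1.46724e-07) / ln(0.00169594)
  = -15.734713 / -6.379518 ≈ 2.466442

2.466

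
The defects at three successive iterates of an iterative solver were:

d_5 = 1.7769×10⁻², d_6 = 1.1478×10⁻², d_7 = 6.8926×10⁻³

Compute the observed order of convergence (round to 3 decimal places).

1.167

p ≈ ln(d_7/d_6) / ln(d_6/d_5)
  = ln(6.8926×10⁻³/1.1478×10⁻²) / ln(1.1478×10⁻²/1.7769×10⁻²)
  = ln(0.600505) / ln(0.645956)
  = -0.509984 / -0.437024 ≈ 1.166947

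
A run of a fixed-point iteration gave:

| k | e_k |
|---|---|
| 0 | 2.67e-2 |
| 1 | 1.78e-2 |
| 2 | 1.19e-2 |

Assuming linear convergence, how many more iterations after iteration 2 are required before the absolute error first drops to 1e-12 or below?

Rate ρ ≈ e_2/e_1 = 1.19e-2/1.78e-2 = 0.6685.
After j more steps, e_{2+j} ≈ 1.19e-2·ρ^j; need ρ^j ≤ 1e-12/1.19e-2 = 8.40336e-11.
j ≥ ln(8.40336e-11)/ln(0.6685) = -23.1998/-0.40272 = 57.608.
So 58 more iterations are needed.

58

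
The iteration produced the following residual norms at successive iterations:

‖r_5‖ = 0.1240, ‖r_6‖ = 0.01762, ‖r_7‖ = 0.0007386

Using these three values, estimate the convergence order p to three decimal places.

p ≈ ln(‖r_7‖/‖r_6‖) / ln(‖r_6‖/‖r_5‖)
  = ln(0.0007386/0.01762) / ln(0.01762/0.1240)
  = ln(0.0419183) / ln(0.142097)
  = -3.172033 / -1.951245 ≈ 1.625646

1.626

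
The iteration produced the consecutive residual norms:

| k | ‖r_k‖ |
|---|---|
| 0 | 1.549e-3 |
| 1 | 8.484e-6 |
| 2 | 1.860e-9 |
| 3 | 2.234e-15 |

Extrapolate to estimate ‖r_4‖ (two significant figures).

First estimate the order: p ≈ ln(‖r_3‖/‖r_2‖) / ln(‖r_2‖/‖r_1‖) = ln(2.234e-15/1.860e-9)/ln(1.860e-9/8.484e-6) = ln(1.20108e-06)/ln(0.000219236) ≈ 1.6180.
Then ‖r_4‖ ≈ ‖r_3‖·(‖r_3‖/‖r_2‖)^p = 2.234e-15·(1.20108e-06)^1.6180 = 2.234e-15·2.6348e-10 ≈ 5.886e-25.

5.9e-25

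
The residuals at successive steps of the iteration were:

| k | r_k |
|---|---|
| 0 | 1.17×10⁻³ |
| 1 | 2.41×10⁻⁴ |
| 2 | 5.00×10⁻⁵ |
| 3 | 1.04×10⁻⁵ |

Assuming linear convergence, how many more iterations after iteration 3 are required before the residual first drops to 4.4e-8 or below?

4

Rate ρ ≈ r_3/r_2 = 1.04×10⁻⁵/5.00×10⁻⁵ = 0.2080.
After j more steps, r_{3+j} ≈ 1.04×10⁻⁵·ρ^j; need ρ^j ≤ 4.4e-8/1.04×10⁻⁵ = 0.00423077.
j ≥ ln(0.00423077)/ln(0.2080) = -5.4654/-1.57022 = 3.481.
So 4 more iterations are needed.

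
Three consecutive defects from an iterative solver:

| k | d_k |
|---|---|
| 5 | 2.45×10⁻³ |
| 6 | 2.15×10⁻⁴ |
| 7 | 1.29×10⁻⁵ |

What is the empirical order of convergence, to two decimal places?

p ≈ ln(d_7/d_6) / ln(d_6/d_5)
  = ln(1.29×10⁻⁵/2.15×10⁻⁴) / ln(2.15×10⁻⁴/2.45×10⁻³)
  = ln(0.06) / ln(0.0877551)
  = -2.81341 / -2.43321 ≈ 1.15625

1.16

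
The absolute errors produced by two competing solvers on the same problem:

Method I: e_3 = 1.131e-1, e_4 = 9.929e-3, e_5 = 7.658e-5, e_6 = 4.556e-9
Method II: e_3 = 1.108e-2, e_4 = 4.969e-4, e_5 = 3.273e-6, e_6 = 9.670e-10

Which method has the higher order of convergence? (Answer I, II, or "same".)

Method I: p ≈ ln(4.556e-9/7.658e-5)/ln(7.658e-5/9.929e-3) ≈ 2.00.
Method II: p ≈ ln(9.670e-10/3.273e-6)/ln(3.273e-6/4.969e-4) ≈ 1.62.
Method I has the higher order (≈2.0 vs ≈1.6).

I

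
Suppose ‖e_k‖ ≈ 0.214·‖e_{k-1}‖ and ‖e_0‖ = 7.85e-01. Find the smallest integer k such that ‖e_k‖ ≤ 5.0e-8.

After k steps, ‖e_k‖ ≈ 7.85e-01·0.214^k.
Need 0.214^k ≤ 5.0e-8/7.85e-01 = 6.36943e-08.
k ≥ ln(6.36943e-08)/ln(0.214) = -16.5692/-1.54178 = 10.747.
Smallest integer k = 11.

11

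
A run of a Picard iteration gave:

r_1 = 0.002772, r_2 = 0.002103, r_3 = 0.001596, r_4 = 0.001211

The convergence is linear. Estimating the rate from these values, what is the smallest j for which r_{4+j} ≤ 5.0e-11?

Rate ρ ≈ r_4/r_3 = 0.001211/0.001596 = 0.7588.
After j more steps, r_{4+j} ≈ 0.001211·ρ^j; need ρ^j ≤ 5.0e-11/0.001211 = 4.12882e-08.
j ≥ ln(4.12882e-08)/ln(0.7588) = -17.0027/-0.27602 = 61.600.
So 62 more iterations are needed.

62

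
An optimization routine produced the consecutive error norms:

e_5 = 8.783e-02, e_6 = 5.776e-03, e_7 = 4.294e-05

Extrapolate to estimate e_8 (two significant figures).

First estimate the order: p ≈ ln(e_7/e_6) / ln(e_6/e_5) = ln(4.294e-05/5.776e-03)/ln(5.776e-03/8.783e-02) = ln(0.00743421)/ln(0.0657634) ≈ 1.8010.
Then e_8 ≈ e_7·(e_7/e_6)^p = 4.294e-05·(0.00743421)^1.8010 = 4.294e-05·0.000146586 ≈ 6.294e-09.

6.3e-9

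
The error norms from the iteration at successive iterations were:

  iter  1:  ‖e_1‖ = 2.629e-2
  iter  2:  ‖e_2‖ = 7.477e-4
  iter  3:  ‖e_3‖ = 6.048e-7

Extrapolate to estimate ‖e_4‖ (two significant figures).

First estimate the order: p ≈ ln(‖e_3‖/‖e_2‖) / ln(‖e_2‖/‖e_1‖) = ln(6.048e-7/7.477e-4)/ln(7.477e-4/2.629e-2) = ln(0.000808881)/ln(0.0284405) ≈ 2.0000.
Then ‖e_4‖ ≈ ‖e_3‖·(‖e_3‖/‖e_2‖)^p = 6.048e-7·(0.000808881)^2.0000 = 6.048e-7·6.54288e-07 ≈ 3.957e-13.

4.0e-13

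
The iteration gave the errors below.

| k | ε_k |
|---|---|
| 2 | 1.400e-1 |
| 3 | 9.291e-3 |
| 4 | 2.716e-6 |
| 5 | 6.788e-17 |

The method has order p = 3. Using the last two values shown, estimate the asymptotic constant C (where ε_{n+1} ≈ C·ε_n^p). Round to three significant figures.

3.39

C ≈ ε_5 / ε_4^3
  = 6.788e-17 / (2.716e-6)^3
  = 6.788e-17 / 2.0035e-17 ≈ 3.3881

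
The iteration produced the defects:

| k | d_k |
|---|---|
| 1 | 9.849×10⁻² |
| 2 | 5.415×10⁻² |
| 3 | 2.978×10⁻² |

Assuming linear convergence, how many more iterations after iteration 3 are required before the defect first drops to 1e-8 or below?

Rate ρ ≈ d_3/d_2 = 2.978×10⁻²/5.415×10⁻² = 0.5500.
After j more steps, d_{3+j} ≈ 2.978×10⁻²·ρ^j; need ρ^j ≤ 1e-8/2.978×10⁻² = 3.35796e-07.
j ≥ ln(3.35796e-07)/ln(0.5500) = -14.9068/-0.59784 = 24.934.
So 25 more iterations are needed.

25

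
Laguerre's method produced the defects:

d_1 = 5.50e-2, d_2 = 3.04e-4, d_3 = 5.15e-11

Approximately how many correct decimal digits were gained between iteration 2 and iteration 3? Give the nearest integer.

Digits gained ≈ log₁₀(d_2/d_3) = log₁₀(3.04e-4/5.15e-11) = log₁₀(5.90291e+06) ≈ 6.771.

7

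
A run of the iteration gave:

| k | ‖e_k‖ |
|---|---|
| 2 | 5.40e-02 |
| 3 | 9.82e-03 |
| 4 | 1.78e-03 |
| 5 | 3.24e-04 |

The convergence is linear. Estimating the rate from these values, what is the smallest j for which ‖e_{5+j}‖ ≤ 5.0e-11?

Rate ρ ≈ ‖e_5‖/‖e_4‖ = 3.24e-04/1.78e-03 = 0.1820.
After j more steps, ‖e_{5+j}‖ ≈ 3.24e-04·ρ^j; need ρ^j ≤ 5.0e-11/3.24e-04 = 1.54321e-07.
j ≥ ln(1.54321e-07)/ln(0.1820) = -15.6842/-1.70375 = 9.206.
So 10 more iterations are needed.

10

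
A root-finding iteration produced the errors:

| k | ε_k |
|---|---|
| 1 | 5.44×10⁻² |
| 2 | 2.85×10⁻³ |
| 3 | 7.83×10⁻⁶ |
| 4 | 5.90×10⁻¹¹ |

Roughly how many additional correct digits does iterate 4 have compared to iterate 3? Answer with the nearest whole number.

5

Digits gained ≈ log₁₀(ε_3/ε_4) = log₁₀(7.83×10⁻⁶/5.90×10⁻¹¹) = log₁₀(132712) ≈ 5.123.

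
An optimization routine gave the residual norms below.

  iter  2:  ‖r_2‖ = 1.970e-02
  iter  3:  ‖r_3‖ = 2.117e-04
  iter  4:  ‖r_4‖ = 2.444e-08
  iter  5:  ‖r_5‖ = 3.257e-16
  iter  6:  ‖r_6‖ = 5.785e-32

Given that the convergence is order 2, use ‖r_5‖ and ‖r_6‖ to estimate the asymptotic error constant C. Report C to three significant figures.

C ≈ ‖r_6‖ / ‖r_5‖^2
  = 5.785e-32 / (3.257e-16)^2
  = 5.785e-32 / 1.0608e-31 ≈ 0.54534

0.545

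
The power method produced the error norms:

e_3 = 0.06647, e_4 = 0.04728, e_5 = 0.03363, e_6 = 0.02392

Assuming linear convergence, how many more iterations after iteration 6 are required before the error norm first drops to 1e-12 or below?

71

Rate ρ ≈ e_6/e_5 = 0.02392/0.03363 = 0.7113.
After j more steps, e_{6+j} ≈ 0.02392·ρ^j; need ρ^j ≤ 1e-12/0.02392 = 4.1806e-11.
j ≥ ln(4.1806e-11)/ln(0.7113) = -23.8980/-0.34066 = 70.152.
So 71 more iterations are needed.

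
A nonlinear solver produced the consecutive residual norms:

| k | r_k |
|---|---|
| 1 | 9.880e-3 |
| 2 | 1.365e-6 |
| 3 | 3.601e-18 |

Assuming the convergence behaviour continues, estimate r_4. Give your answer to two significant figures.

6.6e-53

First estimate the order: p ≈ ln(r_3/r_2) / ln(r_2/r_1) = ln(3.601e-18/1.365e-6)/ln(1.365e-6/9.880e-3) = ln(2.6381e-12)/ln(0.000138158) ≈ 3.0000.
Then r_4 ≈ r_3·(r_3/r_2)^p = 3.601e-18·(2.6381e-12)^3.0000 = 3.601e-18·1.836e-35 ≈ 6.611e-53.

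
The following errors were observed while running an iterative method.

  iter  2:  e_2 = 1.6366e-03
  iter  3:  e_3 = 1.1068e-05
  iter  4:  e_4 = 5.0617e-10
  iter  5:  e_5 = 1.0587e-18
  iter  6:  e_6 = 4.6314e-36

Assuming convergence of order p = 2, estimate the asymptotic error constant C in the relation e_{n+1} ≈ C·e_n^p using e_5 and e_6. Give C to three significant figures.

C ≈ e_6 / e_5^2
  = 4.6314e-36 / (1.0587e-18)^2
  = 4.6314e-36 / 1.12085e-36 ≈ 4.1321

4.13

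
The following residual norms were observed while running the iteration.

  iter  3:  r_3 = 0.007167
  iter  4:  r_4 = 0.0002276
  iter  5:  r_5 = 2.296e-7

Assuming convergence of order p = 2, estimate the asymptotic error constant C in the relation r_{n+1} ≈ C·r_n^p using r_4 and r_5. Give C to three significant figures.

4.43

C ≈ r_5 / r_4^2
  = 2.296e-7 / (0.0002276)^2
  = 2.296e-7 / 5.18018e-08 ≈ 4.4323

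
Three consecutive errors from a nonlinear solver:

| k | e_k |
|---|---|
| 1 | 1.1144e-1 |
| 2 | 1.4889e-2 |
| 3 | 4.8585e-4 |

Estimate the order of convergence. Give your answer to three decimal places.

1.700

p ≈ ln(e_3/e_2) / ln(e_2/e_1)
  = ln(4.8585e-4/1.4889e-2) / ln(1.4889e-2/1.1144e-1)
  = ln(0.0326315) / ln(0.133606)
  = -3.422477 / -2.012860 ≈ 1.700306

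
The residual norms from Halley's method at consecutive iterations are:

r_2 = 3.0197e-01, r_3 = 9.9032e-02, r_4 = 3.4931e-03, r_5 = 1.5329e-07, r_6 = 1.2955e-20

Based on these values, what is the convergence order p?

Consecutive ratios: r_6/r_5 = 1.2955e-20/1.5329e-07 = 8.4513e-14, r_5/r_4 = 1.5329e-07/3.4931e-03 = 4.38837e-05.
p ≈ ln(8.4513e-14)/ln(4.38837e-05) = -30.1019/-10.0340 ≈ 3.00.
So the convergence is cubic (order 3).

3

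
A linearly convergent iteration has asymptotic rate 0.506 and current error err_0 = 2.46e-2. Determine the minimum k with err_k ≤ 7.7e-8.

19

After k steps, err_k ≈ 2.46e-2·0.506^k.
Need 0.506^k ≤ 7.7e-8/2.46e-2 = 3.13008e-06.
k ≥ ln(3.13008e-06)/ln(0.506) = -12.6745/-0.68122 = 18.606.
Smallest integer k = 19.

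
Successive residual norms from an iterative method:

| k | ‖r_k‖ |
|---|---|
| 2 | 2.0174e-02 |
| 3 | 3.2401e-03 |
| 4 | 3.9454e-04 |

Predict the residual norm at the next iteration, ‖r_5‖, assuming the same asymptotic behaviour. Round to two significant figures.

3.5e-5

First estimate the order: p ≈ ln(‖r_4‖/‖r_3‖) / ln(‖r_3‖/‖r_2‖) = ln(3.9454e-04/3.2401e-03)/ln(3.2401e-03/2.0174e-02) = ln(0.121768)/ln(0.160608) ≈ 1.1514.
Then ‖r_5‖ ≈ ‖r_4‖·(‖r_4‖/‖r_3‖)^p = 3.9454e-04·(0.121768)^1.1514 = 3.9454e-04·0.0885285 ≈ 3.493e-05.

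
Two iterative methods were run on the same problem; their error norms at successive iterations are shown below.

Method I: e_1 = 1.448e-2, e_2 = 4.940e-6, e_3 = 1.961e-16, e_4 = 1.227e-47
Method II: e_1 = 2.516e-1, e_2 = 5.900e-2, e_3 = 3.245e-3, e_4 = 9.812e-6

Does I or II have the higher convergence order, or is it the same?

I

Method I: p ≈ ln(1.227e-47/1.961e-16)/ln(1.961e-16/4.940e-6) ≈ 3.00.
Method II: p ≈ ln(9.812e-6/3.245e-3)/ln(3.245e-3/5.900e-2) ≈ 2.00.
Method I has the higher order (≈3.0 vs ≈2.0).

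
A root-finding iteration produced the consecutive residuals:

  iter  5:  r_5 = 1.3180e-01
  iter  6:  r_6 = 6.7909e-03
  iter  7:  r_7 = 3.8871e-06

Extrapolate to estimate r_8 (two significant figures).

2.7e-14

First estimate the order: p ≈ ln(r_7/r_6) / ln(r_6/r_5) = ln(3.8871e-06/6.7909e-03)/ln(6.7909e-03/1.3180e-01) = ln(0.000572398)/ln(0.0515243) ≈ 2.5173.
Then r_8 ≈ r_7·(r_7/r_6)^p = 3.8871e-06·(0.000572398)^2.5173 = 3.8871e-06·6.88896e-09 ≈ 2.678e-14.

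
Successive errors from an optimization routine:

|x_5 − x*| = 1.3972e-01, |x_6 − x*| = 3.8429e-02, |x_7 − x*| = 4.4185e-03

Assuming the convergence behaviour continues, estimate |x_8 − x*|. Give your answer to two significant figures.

First estimate the order: p ≈ ln(|x_7 − x*|/|x_6 − x*|) / ln(|x_6 − x*|/|x_5 − x*|) = ln(4.4185e-03/3.8429e-02)/ln(3.8429e-02/1.3972e-01) = ln(0.114978)/ln(0.275043) ≈ 1.6757.
Then |x_8 − x*| ≈ |x_7 − x*|·(|x_7 − x*|/|x_6 − x*|)^p = 4.4185e-03·(0.114978)^1.6757 = 4.4185e-03·0.0266607 ≈ 0.0001178.

1.2e-4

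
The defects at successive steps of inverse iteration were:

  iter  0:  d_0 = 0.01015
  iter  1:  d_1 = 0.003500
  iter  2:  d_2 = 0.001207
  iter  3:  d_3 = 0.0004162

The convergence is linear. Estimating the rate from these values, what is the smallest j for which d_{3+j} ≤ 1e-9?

13

Rate ρ ≈ d_3/d_2 = 0.0004162/0.001207 = 0.3448.
After j more steps, d_{3+j} ≈ 0.0004162·ρ^j; need ρ^j ≤ 1e-9/0.0004162 = 2.40269e-06.
j ≥ ln(2.40269e-06)/ln(0.3448) = -12.9389/-1.06479 = 12.152.
So 13 more iterations are needed.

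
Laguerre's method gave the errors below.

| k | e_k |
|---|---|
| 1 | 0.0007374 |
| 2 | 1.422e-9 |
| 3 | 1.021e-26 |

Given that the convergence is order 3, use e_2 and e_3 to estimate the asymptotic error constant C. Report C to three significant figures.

3.55

C ≈ e_3 / e_2^3
  = 1.021e-26 / (1.422e-9)^3
  = 1.021e-26 / 2.8754e-27 ≈ 3.5508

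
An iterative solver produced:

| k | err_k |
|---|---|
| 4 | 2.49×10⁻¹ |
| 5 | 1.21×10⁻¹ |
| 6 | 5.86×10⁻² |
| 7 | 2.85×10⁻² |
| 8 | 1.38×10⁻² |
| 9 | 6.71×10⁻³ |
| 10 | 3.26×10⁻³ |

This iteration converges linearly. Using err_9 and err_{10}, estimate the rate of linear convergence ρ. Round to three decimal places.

0.486

ρ ≈ err_{10}/err_9 = 3.26×10⁻³/6.71×10⁻³ = 0.48584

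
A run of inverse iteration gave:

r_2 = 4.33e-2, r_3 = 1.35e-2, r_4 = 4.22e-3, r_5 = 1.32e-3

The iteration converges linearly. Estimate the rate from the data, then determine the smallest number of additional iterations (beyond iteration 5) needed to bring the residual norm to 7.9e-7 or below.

7

Rate ρ ≈ r_5/r_4 = 1.32e-3/4.22e-3 = 0.3128.
After j more steps, r_{5+j} ≈ 1.32e-3·ρ^j; need ρ^j ≤ 7.9e-7/1.32e-3 = 0.000598485.
j ≥ ln(0.000598485)/ln(0.3128) = -7.4211/-1.16219 = 6.385.
So 7 more iterations are needed.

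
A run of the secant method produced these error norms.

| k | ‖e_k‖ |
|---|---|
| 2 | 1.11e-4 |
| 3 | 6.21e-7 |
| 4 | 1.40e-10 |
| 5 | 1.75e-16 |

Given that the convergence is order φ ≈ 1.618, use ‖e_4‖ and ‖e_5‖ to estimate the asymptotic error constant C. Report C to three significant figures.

C ≈ ‖e_5‖ / ‖e_4‖^1.618
  = 1.75e-16 / (1.40e-10)^1.618
  = 1.75e-16 / 1.13877e-16 ≈ 1.5367

1.54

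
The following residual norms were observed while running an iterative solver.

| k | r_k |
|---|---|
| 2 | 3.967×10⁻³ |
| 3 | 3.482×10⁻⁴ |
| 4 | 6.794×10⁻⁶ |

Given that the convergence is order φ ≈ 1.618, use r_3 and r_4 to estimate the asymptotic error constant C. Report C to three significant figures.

2.68

C ≈ r_4 / r_3^1.618
  = 6.794×10⁻⁶ / (3.482×10⁻⁴)^1.618
  = 6.794×10⁻⁶ / 2.53909e-06 ≈ 2.6758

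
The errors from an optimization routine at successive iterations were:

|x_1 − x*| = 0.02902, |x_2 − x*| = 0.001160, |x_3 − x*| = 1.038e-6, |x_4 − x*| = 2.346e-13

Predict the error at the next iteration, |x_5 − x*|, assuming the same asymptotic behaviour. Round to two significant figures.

7.6e-28

First estimate the order: p ≈ ln(|x_4 − x*|/|x_3 − x*|) / ln(|x_3 − x*|/|x_2 − x*|) = ln(2.346e-13/1.038e-6)/ln(1.038e-6/0.001160) = ln(2.26012e-07)/ln(0.000894828) ≈ 2.1802.
Then |x_5 − x*| ≈ |x_4 − x*|·(|x_4 − x*|/|x_3 − x*|)^p = 2.346e-13·(2.26012e-07)^2.1802 = 2.346e-13·3.24099e-15 ≈ 7.603e-28.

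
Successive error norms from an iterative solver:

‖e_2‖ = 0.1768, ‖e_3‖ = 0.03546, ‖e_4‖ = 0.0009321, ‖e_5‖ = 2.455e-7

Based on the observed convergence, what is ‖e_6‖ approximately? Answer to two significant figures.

First estimate the order: p ≈ ln(‖e_5‖/‖e_4‖) / ln(‖e_4‖/‖e_3‖) = ln(2.455e-7/0.0009321)/ln(0.0009321/0.03546) = ln(0.000263384)/ln(0.026286) ≈ 2.2651.
Then ‖e_6‖ ≈ ‖e_5‖·(‖e_5‖/‖e_4‖)^p = 2.455e-7·(0.000263384)^2.2651 = 2.455e-7·7.80328e-09 ≈ 1.916e-15.

1.9e-15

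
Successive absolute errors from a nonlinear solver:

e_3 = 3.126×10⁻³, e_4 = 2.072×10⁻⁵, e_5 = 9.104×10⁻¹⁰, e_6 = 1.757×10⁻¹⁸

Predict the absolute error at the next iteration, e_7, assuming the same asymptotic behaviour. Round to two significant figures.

6.5e-36

First estimate the order: p ≈ ln(e_6/e_5) / ln(e_5/e_4) = ln(1.757×10⁻¹⁸/9.104×10⁻¹⁰)/ln(9.104×10⁻¹⁰/2.072×10⁻⁵) = ln(1.92992e-09)/ln(4.39382e-05) ≈ 2.0000.
Then e_7 ≈ e_6·(e_6/e_5)^p = 1.757×10⁻¹⁸·(1.92992e-09)^2.0000 = 1.757×10⁻¹⁸·3.72459e-18 ≈ 6.544e-36.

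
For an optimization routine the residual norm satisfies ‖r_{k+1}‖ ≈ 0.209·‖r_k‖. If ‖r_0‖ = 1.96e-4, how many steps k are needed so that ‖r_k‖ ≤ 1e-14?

After k steps, ‖r_k‖ ≈ 1.96e-4·0.209^k.
Need 0.209^k ≤ 1e-14/1.96e-4 = 5.10204e-11.
k ≥ ln(5.10204e-11)/ln(0.209) = -23.6988/-1.56542 = 15.139.
Smallest integer k = 16.

16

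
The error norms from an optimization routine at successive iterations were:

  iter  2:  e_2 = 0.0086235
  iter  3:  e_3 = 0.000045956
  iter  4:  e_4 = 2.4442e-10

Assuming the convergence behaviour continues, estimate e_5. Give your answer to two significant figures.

First estimate the order: p ≈ ln(e_4/e_3) / ln(e_3/e_2) = ln(2.4442e-10/0.000045956)/ln(0.000045956/0.0086235) = ln(5.31857e-06)/ln(0.00532916) ≈ 2.3200.
Then e_5 ≈ e_4·(e_4/e_3)^p = 2.4442e-10·(5.31857e-06)^2.3200 = 2.4442e-10·5.80556e-13 ≈ 1.419e-22.

1.4e-22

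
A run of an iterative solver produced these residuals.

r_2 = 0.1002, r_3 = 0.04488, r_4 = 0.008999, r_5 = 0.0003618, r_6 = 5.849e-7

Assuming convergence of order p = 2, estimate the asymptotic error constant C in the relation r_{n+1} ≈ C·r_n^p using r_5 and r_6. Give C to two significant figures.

C ≈ r_6 / r_5^2
  = 5.849e-7 / (0.0003618)^2
  = 5.849e-7 / 1.30899e-07 ≈ 4.4683

4.5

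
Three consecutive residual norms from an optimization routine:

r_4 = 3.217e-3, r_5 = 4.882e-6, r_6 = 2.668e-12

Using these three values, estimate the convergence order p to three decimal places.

p ≈ ln(r_6/r_5) / ln(r_5/r_4)
  = ln(2.668e-12/4.882e-6) / ln(4.882e-6/3.217e-3)
  = ln(5.46497e-07) / ln(0.00151756)
  = -14.419737 / -6.490651 ≈ 2.221616

2.222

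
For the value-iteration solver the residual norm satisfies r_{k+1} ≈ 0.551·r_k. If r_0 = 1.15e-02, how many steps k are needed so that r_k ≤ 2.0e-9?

After k steps, r_k ≈ 1.15e-02·0.551^k.
Need 0.551^k ≤ 2.0e-9/1.15e-02 = 1.73913e-07.
k ≥ ln(1.73913e-07)/ln(0.551) = -15.5647/-0.59602 = 26.114.
Smallest integer k = 27.

27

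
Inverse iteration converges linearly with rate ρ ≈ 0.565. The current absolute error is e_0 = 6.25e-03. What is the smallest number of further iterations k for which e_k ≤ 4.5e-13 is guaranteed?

41

After k steps, e_k ≈ 6.25e-03·0.565^k.
Need 0.565^k ≤ 4.5e-13/6.25e-03 = 7.2e-11.
k ≥ ln(7.2e-11)/ln(0.565) = -23.3544/-0.57093 = 40.906.
Smallest integer k = 41.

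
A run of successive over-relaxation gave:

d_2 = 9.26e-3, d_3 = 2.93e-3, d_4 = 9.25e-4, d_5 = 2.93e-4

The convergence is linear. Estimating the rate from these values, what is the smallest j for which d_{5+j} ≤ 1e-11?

15

Rate ρ ≈ d_5/d_4 = 2.93e-4/9.25e-4 = 0.3168.
After j more steps, d_{5+j} ≈ 2.93e-4·ρ^j; need ρ^j ≤ 1e-11/2.93e-4 = 3.41297e-08.
j ≥ ln(3.41297e-08)/ln(0.3168) = -17.1931/-1.14948 = 14.957.
So 15 more iterations are needed.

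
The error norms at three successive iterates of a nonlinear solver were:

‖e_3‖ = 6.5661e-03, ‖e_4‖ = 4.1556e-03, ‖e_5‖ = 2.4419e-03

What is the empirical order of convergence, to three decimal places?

1.162

p ≈ ln(‖e_5‖/‖e_4‖) / ln(‖e_4‖/‖e_3‖)
  = ln(2.4419e-03/4.1556e-03) / ln(4.1556e-03/6.5661e-03)
  = ln(0.587617) / ln(0.632887)
  = -0.531680 / -0.457463 ≈ 1.162236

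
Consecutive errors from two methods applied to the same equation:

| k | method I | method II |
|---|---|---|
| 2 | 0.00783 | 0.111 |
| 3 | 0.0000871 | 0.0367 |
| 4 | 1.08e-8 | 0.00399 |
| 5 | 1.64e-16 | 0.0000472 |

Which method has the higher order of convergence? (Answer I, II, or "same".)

same

Method I: p ≈ ln(1.64e-16/1.08e-8)/ln(1.08e-8/0.0000871) ≈ 2.00.
Method II: p ≈ ln(0.0000472/0.00399)/ln(0.00399/0.0367) ≈ 2.00.
Both orders ≈ 2.0 — effectively the same.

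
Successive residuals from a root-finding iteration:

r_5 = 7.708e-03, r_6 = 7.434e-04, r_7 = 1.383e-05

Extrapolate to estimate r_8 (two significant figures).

1.6e-8

First estimate the order: p ≈ ln(r_7/r_6) / ln(r_6/r_5) = ln(1.383e-05/7.434e-04)/ln(7.434e-04/7.708e-03) = ln(0.0186037)/ln(0.0964453) ≈ 1.7036.
Then r_8 ≈ r_7·(r_7/r_6)^p = 1.383e-05·(0.0186037)^1.7036 = 1.383e-05·0.00112743 ≈ 1.559e-08.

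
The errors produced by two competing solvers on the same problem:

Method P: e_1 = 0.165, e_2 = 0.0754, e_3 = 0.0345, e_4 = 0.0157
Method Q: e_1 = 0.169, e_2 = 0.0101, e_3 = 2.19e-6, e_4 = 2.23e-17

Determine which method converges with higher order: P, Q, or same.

Method P: p ≈ ln(0.0157/0.0345)/ln(0.0345/0.0754) ≈ 1.01.
Method Q: p ≈ ln(2.23e-17/2.19e-6)/ln(2.19e-6/0.0101) ≈ 3.00.
Method Q has the higher order (≈3.0 vs ≈1.0).

Q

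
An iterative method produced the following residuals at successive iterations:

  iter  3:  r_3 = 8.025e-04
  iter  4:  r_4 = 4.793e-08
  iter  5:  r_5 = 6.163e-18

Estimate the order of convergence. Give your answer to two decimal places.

p ≈ ln(r_5/r_4) / ln(r_4/r_3)
  = ln(6.163e-18/4.793e-08) / ln(4.793e-08/8.025e-04)
  = ln(1.28583e-10) / ln(5.97259e-05)
  = -22.77445 / -9.72574 ≈ 2.34167

2.34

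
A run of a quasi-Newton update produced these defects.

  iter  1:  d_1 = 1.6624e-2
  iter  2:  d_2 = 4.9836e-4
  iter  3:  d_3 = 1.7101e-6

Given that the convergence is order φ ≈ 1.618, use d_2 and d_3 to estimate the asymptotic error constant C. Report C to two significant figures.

C ≈ d_3 / d_2^1.618
  = 1.7101e-6 / (4.9836e-4)^1.618
  = 1.7101e-6 / 4.5355e-06 ≈ 0.37705

0.38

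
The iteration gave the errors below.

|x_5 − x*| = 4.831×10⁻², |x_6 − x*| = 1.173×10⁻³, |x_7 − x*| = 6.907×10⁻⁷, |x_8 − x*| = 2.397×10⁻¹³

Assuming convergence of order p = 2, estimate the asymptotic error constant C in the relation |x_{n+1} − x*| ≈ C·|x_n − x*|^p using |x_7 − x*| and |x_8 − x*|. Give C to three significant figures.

C ≈ |x_8 − x*| / |x_7 − x*|^2
  = 2.397×10⁻¹³ / (6.907×10⁻⁷)^2
  = 2.397×10⁻¹³ / 4.77066e-13 ≈ 0.50245

0.502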